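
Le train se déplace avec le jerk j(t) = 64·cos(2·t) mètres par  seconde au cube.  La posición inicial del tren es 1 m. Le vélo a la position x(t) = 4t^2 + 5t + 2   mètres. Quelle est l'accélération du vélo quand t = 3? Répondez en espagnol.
Para resolver esto, necesitamos tomar 2 derivadas de nuestra ecuación de la posición x(t) = 4·t^2 + 5·t + 2. Derivando la posición, obtenemos la velocidad: v(t) = 8·t + 5. Derivando la velocidad, obtenemos la aceleración: a(t) = 8. Tenemos la aceleración a(t) = 8. Sustituyendo t = 3: a(3) = 8.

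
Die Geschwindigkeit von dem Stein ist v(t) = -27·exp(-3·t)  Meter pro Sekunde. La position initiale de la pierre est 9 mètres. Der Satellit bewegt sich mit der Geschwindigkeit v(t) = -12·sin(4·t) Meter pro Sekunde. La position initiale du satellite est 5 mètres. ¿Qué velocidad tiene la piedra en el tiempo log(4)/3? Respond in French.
De l'équation de la vitesse v(t) = -27·exp(-3·t), nous substituons t = log(4)/3 pour obtenir v = -27/4.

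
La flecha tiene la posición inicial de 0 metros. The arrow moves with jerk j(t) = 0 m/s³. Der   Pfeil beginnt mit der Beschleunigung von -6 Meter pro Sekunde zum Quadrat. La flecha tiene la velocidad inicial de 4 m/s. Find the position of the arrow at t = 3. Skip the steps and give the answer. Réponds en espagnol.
En t = 3, x = -15.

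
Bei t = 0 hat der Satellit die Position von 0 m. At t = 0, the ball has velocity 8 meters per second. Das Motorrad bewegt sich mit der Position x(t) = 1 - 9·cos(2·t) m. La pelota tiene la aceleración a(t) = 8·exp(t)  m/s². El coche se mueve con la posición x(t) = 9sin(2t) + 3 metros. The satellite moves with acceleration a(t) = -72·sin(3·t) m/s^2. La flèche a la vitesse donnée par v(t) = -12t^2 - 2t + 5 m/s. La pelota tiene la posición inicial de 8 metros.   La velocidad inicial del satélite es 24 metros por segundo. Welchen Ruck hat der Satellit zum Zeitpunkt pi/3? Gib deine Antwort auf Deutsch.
Wir müssen unsere Gleichung für die Beschleunigung a(t) = -72·sin(3·t) 1-mal ableiten. Die Ableitung von der Beschleunigung ergibt den Ruck: j(t) = -216·cos(3·t). Mit j(t) = -216·cos(3·t) und Einsetzen von t = pi/3, finden wir j = 216.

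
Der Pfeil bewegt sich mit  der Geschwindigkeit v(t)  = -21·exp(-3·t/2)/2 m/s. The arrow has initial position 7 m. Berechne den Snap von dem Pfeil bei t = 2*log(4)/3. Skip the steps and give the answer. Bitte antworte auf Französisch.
s(2*log(4)/3) = 567/64.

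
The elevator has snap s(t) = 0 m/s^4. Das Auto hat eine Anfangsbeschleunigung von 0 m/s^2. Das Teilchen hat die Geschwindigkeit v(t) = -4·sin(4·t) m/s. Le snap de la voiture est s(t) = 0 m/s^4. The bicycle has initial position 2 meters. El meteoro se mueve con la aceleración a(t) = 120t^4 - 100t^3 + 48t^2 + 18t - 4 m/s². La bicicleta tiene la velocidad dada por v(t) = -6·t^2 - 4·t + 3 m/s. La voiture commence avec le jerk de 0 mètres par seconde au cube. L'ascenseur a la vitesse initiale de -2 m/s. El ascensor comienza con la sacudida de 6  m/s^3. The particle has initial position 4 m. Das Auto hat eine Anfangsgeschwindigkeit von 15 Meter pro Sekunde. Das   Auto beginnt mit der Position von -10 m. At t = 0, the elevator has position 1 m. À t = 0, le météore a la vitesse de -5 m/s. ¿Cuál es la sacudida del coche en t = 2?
Para resolver esto, necesitamos tomar 1 integral de nuestra ecuación del snap s(t) = 0. La antiderivada del snap, con j(0) = 0, da la sacudida: j(t) = 0. De la ecuación de la sacudida j(t) = 0, sustituimos t = 2 para obtener j = 0.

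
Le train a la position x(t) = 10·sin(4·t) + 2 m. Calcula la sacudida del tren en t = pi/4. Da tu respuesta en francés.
Nous devons dériver notre équation de la position x(t) = 10·sin(4·t) + 2 3 fois. En dérivant la position, nous obtenons la vitesse: v(t) = 40·cos(4·t). En prenant d/dt de v(t), nous trouvons a(t) = -160·sin(4·t). En dérivant l'accélération, nous obtenons le jerk: j(t) = -640·cos(4·t). En utilisant j(t) = -640·cos(4·t) et en substituant t = pi/4, nous trouvons j = 640.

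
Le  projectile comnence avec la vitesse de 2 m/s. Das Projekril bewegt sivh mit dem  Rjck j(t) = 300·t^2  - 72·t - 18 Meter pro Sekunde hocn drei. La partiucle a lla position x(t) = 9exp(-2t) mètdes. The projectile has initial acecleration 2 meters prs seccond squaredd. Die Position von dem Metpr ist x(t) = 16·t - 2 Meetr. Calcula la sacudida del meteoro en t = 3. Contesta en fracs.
En partant de la position x(t) = 16·t - 2, nous prenons 3 dérivées. En prenant d/dt de x(t), nous trouvons v(t) = 16. La dérivée de la vitesse donne l'accélération: a(t) = 0. En dérivant l'accélération, nous obtenons le jerk: j(t) = 0. En utilisant j(t) = 0 et en substituant t = 3, nous trouvons j = 0.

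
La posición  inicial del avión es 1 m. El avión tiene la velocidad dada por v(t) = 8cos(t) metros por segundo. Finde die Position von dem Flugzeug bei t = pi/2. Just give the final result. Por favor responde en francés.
La position à t = pi/2 est x = 9.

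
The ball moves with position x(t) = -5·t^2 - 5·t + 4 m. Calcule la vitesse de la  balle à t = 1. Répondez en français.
Pour résoudre ceci, nous devons prendre 1 dérivée de notre équation de la position x(t) = -5·t^2 - 5·t + 4. En dérivant la position, nous obtenons la vitesse: v(t) = -10·t - 5. De l'équation de la vitesse v(t) = -10·t - 5, nous substituons t = 1 pour obtenir v = -15.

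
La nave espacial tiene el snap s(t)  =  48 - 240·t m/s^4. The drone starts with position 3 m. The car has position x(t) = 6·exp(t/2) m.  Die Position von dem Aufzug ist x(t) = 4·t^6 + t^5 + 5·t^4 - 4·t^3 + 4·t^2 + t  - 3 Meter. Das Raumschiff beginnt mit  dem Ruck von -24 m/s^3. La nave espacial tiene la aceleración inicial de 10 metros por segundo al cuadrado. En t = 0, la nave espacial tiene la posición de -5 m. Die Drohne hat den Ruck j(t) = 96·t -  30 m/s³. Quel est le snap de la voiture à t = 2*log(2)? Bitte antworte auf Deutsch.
Um dies zu lösen, müssen wir 4 Ableitungen unserer Gleichung für die Position x(t) = 6·exp(t/2) nehmen. Durch Ableiten von der Position erhalten wir die Geschwindigkeit: v(t) = 3·exp(t/2). Durch Ableiten von der Geschwindigkeit erhalten wir die Beschleunigung: a(t) = 3·exp(t/2)/2. Mit d/dt von a(t) finden wir j(t) = 3·exp(t/2)/4. Mit d/dt von j(t) finden wir s(t) = 3·exp(t/2)/8. Wir haben den Snap s(t) = 3·exp(t/2)/8. Durch Einsetzen von t = 2*log(2): s(2*log(2)) = 3/4.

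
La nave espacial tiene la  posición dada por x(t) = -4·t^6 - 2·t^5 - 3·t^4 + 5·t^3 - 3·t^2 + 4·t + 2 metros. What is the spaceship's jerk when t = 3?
To solve this, we need to take 3 derivatives of our position equation x(t) = -4·t^6 - 2·t^5 - 3·t^4 + 5·t^3 - 3·t^2 + 4·t + 2. Differentiating position, we get velocity: v(t) = -24·t^5 - 10·t^4 - 12·t^3 + 15·t^2 - 6·t + 4. Differentiating velocity, we get acceleration: a(t) = -120·t^4 - 40·t^3 - 36·t^2 + 30·t - 6. The derivative of acceleration gives jerk: j(t) = -480·t^3 - 120·t^2 - 72·t + 30. Using j(t) = -480·t^3 - 120·t^2 - 72·t + 30 and substituting t = 3, we find j = -14226.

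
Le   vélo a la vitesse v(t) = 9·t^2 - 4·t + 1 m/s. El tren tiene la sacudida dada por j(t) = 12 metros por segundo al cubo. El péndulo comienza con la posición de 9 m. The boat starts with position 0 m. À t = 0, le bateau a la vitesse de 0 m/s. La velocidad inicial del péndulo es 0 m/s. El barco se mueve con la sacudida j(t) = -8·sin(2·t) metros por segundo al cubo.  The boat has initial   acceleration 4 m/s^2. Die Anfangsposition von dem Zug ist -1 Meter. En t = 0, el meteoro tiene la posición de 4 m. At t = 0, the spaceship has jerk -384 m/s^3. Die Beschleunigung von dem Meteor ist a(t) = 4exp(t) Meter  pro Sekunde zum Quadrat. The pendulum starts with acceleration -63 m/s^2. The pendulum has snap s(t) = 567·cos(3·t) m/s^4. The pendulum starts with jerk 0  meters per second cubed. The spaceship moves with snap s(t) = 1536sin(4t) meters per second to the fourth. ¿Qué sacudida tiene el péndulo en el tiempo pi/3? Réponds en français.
Pour résoudre ceci, nous devons prendre 1 primitive de notre équation du snap s(t) = 567·cos(3·t). En intégrant le snap et en utilisant la condition initiale j(0) = 0, nous obtenons j(t) = 189·sin(3·t). De l'équation du jerk j(t) = 189·sin(3·t), nous substituons t = pi/3 pour obtenir j = 0.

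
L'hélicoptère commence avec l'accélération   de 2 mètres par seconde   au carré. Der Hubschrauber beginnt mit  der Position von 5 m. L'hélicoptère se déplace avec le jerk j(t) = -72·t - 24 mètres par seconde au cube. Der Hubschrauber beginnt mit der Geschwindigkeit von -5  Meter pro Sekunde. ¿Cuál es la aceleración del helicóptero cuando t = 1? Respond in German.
Um dies zu lösen, müssen wir 1 Stammfunktion unserer Gleichung für den Ruck j(t) = -72·t - 24 finden. Das Integral von dem Ruck, mit a(0) = 2, ergibt die Beschleunigung: a(t) = -36·t^2 - 24·t + 2. Mit a(t) = -36·t^2 - 24·t + 2 und Einsetzen von t = 1, finden wir a = -58.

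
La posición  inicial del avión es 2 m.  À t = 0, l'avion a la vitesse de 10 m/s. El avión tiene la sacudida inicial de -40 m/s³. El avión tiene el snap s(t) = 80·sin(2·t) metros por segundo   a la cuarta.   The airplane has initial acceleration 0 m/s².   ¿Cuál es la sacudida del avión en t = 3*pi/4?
Partiendo del snap s(t) = 80·sin(2·t), tomamos 1 integral. La antiderivada del snap, con j(0) = -40, da la sacudida: j(t) = -40·cos(2·t). Usando j(t) = -40·cos(2·t) y sustituyendo t = 3*pi/4, encontramos j = 0.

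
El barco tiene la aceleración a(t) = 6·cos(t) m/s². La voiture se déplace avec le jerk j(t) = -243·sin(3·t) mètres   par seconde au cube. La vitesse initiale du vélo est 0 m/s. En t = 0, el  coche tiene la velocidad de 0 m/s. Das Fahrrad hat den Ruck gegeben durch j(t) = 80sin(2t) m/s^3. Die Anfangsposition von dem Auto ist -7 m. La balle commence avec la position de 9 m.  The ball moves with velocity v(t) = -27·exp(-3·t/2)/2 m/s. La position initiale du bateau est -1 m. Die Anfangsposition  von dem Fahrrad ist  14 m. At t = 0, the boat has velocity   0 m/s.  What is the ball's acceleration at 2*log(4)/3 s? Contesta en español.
Para resolver esto, necesitamos tomar 1 derivada de nuestra ecuación de la velocidad v(t) = -27·exp(-3·t/2)/2. Derivando la velocidad, obtenemos la aceleración: a(t) = 81·exp(-3·t/2)/4. De la ecuación de la aceleración a(t) = 81·exp(-3·t/2)/4, sustituimos t = 2*log(4)/3 para obtener a = 81/16.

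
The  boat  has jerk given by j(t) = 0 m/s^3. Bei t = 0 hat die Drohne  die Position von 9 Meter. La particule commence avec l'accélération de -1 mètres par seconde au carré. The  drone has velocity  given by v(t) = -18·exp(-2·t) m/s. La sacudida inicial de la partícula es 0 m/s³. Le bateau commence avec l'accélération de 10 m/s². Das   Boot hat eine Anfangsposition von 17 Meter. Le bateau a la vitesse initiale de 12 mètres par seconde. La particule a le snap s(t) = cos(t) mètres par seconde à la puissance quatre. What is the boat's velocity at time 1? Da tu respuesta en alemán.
Um dies zu lösen, müssen wir 2 Stammfunktionen unserer Gleichung für den Ruck j(t) = 0 finden. Das Integral von dem Ruck ist die Beschleunigung. Mit a(0) = 10 erhalten wir a(t) = 10. Das Integral von der Beschleunigung, mit v(0) = 12, ergibt die Geschwindigkeit: v(t) = 10·t + 12. Wir haben die Geschwindigkeit v(t) = 10·t + 12. Durch Einsetzen von t = 1: v(1) = 22.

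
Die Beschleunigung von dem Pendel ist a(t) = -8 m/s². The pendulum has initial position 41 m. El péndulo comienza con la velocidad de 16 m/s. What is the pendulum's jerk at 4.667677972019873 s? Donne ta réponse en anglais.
Starting from acceleration a(t) = -8, we take 1 derivative. The derivative of acceleration gives jerk: j(t) = 0. From the given jerk equation j(t) = 0, we substitute t = 4.667677972019873 to get j = 0.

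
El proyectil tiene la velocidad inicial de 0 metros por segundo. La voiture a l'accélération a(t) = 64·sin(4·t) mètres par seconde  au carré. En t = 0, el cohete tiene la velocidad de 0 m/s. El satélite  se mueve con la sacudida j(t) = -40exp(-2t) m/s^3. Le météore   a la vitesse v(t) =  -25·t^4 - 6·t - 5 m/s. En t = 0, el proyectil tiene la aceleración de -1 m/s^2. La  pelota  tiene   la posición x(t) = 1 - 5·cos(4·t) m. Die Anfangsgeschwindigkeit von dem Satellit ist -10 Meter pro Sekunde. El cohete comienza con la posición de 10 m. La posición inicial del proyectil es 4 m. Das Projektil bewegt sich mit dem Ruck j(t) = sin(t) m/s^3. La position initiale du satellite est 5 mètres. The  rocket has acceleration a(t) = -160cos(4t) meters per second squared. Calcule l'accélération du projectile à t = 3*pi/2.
En partant du jerk j(t) = sin(t), nous prenons 1 intégrale. L'intégrale du jerk, avec a(0) = -1, donne l'accélération: a(t) = -cos(t). Nous avons l'accélération a(t) = -cos(t). En substituant t = 3*pi/2: a(3*pi/2) = 0.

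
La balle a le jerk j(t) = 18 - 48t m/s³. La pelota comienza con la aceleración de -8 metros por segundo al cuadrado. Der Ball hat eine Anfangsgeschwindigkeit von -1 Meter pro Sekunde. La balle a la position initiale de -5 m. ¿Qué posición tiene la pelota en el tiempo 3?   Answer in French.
Nous devons intégrer notre équation du jerk j(t) = 18 - 48·t 3 fois. En prenant ∫j(t)dt et en appliquant a(0) = -8, nous trouvons a(t) = -24·t^2 + 18·t - 8. L'intégrale de l'accélération est la vitesse. En utilisant v(0) = -1, nous obtenons v(t) = -8·t^3 + 9·t^2 - 8·t - 1. En intégrant la vitesse et en utilisant la condition initiale x(0) = -5, nous obtenons x(t) = -2·t^4 + 3·t^3 - 4·t^2 - t - 5. De l'équation de la position x(t) = -2·t^4 + 3·t^3 - 4·t^2 - t - 5, nous substituons t = 3 pour obtenir x = -125.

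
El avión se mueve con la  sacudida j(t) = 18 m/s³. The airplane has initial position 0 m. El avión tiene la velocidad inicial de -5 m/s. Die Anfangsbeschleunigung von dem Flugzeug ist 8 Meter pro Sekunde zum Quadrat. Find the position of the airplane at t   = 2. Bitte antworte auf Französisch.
Pour résoudre ceci, nous devons prendre 3 primitives de notre équation du jerk j(t) = 18. En intégrant le jerk et en utilisant la condition initiale a(0) = 8, nous obtenons a(t) = 18·t + 8. La primitive de l'accélération est la vitesse. En utilisant v(0) = -5, nous obtenons v(t) = 9·t^2 + 8·t - 5. La primitive de la vitesse est la position. En utilisant x(0) = 0, nous obtenons x(t) = 3·t^3 + 4·t^2 - 5·t. De l'équation de la position x(t) = 3·t^3 + 4·t^2 - 5·t, nous substituons t = 2 pour obtenir x = 30.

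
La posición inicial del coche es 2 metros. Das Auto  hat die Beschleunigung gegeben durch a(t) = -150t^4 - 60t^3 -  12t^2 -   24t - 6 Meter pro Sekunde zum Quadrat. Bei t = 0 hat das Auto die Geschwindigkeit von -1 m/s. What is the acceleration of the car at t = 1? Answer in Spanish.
De la ecuación de la aceleración a(t) = -150·t^4 - 60·t^3 - 12·t^2 - 24·t - 6, sustituimos t = 1 para obtener a = -252.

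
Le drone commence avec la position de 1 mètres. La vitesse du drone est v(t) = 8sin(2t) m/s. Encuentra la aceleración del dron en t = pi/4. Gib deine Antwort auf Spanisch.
Para resolver esto, necesitamos tomar 1 derivada de nuestra ecuación de la velocidad v(t) = 8·sin(2·t). Derivando la velocidad, obtenemos la aceleración: a(t) = 16·cos(2·t). Usando a(t) = 16·cos(2·t) y sustituyendo t = pi/4, encontramos a = 0.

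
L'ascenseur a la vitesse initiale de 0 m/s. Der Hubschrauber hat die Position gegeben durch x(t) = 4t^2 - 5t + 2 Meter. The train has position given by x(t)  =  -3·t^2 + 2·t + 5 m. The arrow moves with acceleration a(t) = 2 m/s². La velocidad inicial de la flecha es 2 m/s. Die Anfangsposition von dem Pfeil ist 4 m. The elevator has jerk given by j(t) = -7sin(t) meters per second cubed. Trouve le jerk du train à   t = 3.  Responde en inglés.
We must differentiate our position equation x(t) = -3·t^2 + 2·t + 5 3 times. Differentiating position, we get velocity: v(t) = 2 - 6·t. Taking d/dt of v(t), we find a(t) = -6. The derivative of acceleration gives jerk: j(t) = 0. Using j(t) = 0 and substituting t = 3, we find j = 0.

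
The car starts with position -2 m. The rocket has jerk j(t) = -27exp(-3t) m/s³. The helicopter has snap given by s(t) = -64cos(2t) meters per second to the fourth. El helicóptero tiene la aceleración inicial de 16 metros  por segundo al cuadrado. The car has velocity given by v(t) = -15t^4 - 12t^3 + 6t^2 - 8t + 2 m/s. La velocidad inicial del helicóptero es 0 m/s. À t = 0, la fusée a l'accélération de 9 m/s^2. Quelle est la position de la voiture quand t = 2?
Pour résoudre ceci, nous devons prendre 1 intégrale de notre équation de la vitesse v(t) = -15·t^4 - 12·t^3 + 6·t^2 - 8·t + 2. La primitive de la vitesse est la position. En utilisant x(0) = -2, nous obtenons x(t) = -3·t^5 - 3·t^4 + 2·t^3 - 4·t^2 + 2·t - 2. Nous avons la position x(t) = -3·t^5 - 3·t^4 + 2·t^3 - 4·t^2 + 2·t - 2. En substituant t = 2: x(2) = -142.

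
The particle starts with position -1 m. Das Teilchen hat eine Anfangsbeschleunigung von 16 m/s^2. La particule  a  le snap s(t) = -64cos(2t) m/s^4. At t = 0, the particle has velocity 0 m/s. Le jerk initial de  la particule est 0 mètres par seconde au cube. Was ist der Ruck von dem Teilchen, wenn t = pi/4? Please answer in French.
Pour résoudre ceci, nous devons prendre 1 primitive de notre équation du snap s(t) = -64·cos(2·t). En prenant ∫s(t)dt et en appliquant j(0) = 0, nous trouvons j(t) = -32·sin(2·t). Nous avons le jerk j(t) = -32·sin(2·t). En substituant t = pi/4: j(pi/4) = -32.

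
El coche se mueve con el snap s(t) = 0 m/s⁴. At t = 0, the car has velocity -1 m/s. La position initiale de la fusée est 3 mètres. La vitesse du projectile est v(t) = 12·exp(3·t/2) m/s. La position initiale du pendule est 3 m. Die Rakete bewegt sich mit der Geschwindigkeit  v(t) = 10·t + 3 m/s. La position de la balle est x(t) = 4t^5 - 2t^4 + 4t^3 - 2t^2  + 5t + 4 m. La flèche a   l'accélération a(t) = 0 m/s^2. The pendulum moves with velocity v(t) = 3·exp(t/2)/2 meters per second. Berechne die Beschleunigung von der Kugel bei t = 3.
Ausgehend von der Position x(t) = 4·t^5 - 2·t^4 + 4·t^3 - 2·t^2 + 5·t + 4, nehmen wir 2 Ableitungen. Die Ableitung von der Position ergibt die Geschwindigkeit: v(t) = 20·t^4 - 8·t^3 + 12·t^2 - 4·t + 5. Durch Ableiten von der Geschwindigkeit erhalten wir die Beschleunigung: a(t) = 80·t^3 - 24·t^2 + 24·t - 4. Wir haben die Beschleunigung a(t) = 80·t^3 - 24·t^2 + 24·t - 4. Durch Einsetzen von t = 3: a(3) = 2012.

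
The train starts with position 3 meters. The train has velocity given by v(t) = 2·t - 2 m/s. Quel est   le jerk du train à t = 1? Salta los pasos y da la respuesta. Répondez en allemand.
Die Antwort ist 0.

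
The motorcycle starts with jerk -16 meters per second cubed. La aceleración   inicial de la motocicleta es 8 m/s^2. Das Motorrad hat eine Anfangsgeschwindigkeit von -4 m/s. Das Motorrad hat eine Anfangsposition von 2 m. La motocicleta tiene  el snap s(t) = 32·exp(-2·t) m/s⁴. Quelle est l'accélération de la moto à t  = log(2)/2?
Pour résoudre ceci, nous devons prendre 2 primitives de notre équation du snap s(t) = 32·exp(-2·t). La primitive du snap est le jerk. En utilisant j(0) = -16, nous obtenons j(t) = -16·exp(-2·t). L'intégrale du jerk, avec a(0) = 8, donne l'accélération: a(t) = 8·exp(-2·t). Nous avons l'accélération a(t) = 8·exp(-2·t). En substituant t = log(2)/2: a(log(2)/2) = 4.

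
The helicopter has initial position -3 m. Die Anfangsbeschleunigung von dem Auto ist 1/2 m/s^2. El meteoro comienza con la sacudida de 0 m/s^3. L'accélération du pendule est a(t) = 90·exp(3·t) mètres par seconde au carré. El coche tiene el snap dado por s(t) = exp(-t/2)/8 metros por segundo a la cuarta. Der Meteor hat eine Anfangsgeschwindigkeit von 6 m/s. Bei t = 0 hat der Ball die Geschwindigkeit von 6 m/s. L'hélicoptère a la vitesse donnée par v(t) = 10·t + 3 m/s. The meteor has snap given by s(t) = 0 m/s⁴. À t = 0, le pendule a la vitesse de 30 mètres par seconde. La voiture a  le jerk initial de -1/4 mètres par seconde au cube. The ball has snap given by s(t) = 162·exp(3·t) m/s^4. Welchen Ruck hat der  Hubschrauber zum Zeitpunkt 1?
Wir müssen unsere Gleichung für die Geschwindigkeit v(t) = 10·t + 3 2-mal ableiten. Durch Ableiten von der Geschwindigkeit erhalten wir die Beschleunigung: a(t) = 10. Mit d/dt von a(t) finden wir j(t) = 0. Mit j(t) = 0 und Einsetzen von t = 1, finden wir j = 0.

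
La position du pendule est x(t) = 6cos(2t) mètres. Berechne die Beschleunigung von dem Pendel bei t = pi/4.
Um dies zu lösen, müssen wir 2 Ableitungen unserer Gleichung für die Position x(t) = 6·cos(2·t) nehmen. Die Ableitung von der Position ergibt die Geschwindigkeit: v(t) = -12·sin(2·t). Mit d/dt von v(t) finden wir a(t) = -24·cos(2·t). Mit a(t) = -24·cos(2·t) und Einsetzen von t = pi/4, finden wir a = 0.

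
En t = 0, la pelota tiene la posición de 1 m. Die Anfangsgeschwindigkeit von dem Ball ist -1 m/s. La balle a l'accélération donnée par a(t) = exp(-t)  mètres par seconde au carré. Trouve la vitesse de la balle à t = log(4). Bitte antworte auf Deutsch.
Wir müssen die Stammfunktion unserer Gleichung für die Beschleunigung a(t) = exp(-t) 1-mal finden. Mit ∫a(t)dt und Anwendung von v(0) = -1, finden wir v(t) = -exp(-t). Mit v(t) = -exp(-t) und Einsetzen von t = log(4), finden wir v = -1/4.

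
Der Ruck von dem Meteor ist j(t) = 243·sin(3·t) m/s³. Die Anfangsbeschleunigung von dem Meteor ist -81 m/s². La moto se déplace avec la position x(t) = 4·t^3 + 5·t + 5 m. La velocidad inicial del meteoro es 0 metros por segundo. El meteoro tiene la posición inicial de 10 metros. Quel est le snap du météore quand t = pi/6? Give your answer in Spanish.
Debemos derivar nuestra ecuación de la sacudida j(t) = 243·sin(3·t) 1 vez. La derivada de la sacudida da el snap: s(t) = 729·cos(3·t). Tenemos el snap s(t) = 729·cos(3·t). Sustituyendo t = pi/6: s(pi/6) = 0.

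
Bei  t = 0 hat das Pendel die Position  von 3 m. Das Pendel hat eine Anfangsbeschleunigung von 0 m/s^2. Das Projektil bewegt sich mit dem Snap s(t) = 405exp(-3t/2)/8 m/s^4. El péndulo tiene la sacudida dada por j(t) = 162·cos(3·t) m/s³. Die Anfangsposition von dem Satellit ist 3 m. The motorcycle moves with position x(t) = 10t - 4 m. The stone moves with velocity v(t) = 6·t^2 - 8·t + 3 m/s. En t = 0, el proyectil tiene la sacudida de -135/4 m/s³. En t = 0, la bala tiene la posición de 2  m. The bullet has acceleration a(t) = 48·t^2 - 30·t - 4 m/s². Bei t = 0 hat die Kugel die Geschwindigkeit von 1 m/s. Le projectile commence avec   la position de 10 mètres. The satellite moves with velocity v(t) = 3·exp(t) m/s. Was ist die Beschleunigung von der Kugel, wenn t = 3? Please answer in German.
Aus der Gleichung für die Beschleunigung a(t) = 48·t^2 - 30·t - 4, setzen wir t = 3 ein und erhalten a = 338.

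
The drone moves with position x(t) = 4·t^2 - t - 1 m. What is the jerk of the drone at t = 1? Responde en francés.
Pour résoudre ceci, nous devons prendre 3 dérivées de notre équation de la position x(t) = 4·t^2 - t - 1. En prenant d/dt de x(t), nous trouvons v(t) = 8·t - 1. En prenant d/dt de v(t), nous trouvons a(t) = 8. En dérivant l'accélération, nous obtenons le jerk: j(t) = 0. En utilisant j(t) = 0 et en substituant t = 1, nous trouvons j = 0.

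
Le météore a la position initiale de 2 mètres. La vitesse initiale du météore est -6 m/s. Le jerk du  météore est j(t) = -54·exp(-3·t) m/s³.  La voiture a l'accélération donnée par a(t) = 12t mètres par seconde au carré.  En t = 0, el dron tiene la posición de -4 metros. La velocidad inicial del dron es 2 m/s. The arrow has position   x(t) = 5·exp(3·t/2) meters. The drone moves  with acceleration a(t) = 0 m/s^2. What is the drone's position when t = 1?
To solve this, we need to take 2 antiderivatives of our acceleration equation a(t) = 0. Finding the antiderivative of a(t) and using v(0) = 2: v(t) = 2. Taking ∫v(t)dt and applying x(0) = -4, we find x(t) = 2·t - 4. Using x(t) = 2·t - 4 and substituting t = 1, we find x = -2.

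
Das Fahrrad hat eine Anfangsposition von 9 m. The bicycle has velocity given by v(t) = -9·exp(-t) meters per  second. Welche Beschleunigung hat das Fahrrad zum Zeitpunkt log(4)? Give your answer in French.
En partant de la vitesse v(t) = -9·exp(-t), nous prenons 1 dérivée. En prenant d/dt de v(t), nous trouvons a(t) = 9·exp(-t). En utilisant a(t) = 9·exp(-t) et en substituant t = log(4), nous trouvons a = 9/4.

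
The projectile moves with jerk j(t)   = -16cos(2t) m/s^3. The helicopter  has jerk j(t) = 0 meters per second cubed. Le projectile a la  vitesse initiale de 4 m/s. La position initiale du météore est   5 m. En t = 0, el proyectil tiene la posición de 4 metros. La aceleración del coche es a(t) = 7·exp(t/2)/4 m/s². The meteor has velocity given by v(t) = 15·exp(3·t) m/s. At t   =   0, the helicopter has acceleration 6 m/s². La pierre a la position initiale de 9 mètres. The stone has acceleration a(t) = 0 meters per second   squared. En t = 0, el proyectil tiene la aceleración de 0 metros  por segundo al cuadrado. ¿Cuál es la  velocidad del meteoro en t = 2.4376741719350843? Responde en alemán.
Wir haben die Geschwindigkeit v(t) = 15·exp(3·t). Durch Einsetzen von t = 2.4376741719350843: v(2.4376741719350843) = 22495.5483365291.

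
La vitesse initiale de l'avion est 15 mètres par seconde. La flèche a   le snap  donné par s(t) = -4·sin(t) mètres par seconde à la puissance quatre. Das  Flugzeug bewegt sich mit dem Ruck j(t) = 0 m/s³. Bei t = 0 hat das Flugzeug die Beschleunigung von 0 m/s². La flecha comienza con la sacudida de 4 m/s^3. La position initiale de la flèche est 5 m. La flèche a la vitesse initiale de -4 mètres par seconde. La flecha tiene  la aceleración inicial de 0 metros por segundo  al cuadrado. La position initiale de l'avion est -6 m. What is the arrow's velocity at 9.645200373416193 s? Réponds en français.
Nous devons trouver la primitive de notre équation du snap s(t) = -4·sin(t) 3 fois. La primitive du snap est le jerk. En utilisant j(0) = 4, nous obtenons j(t) = 4·cos(t). En intégrant le jerk et en utilisant la condition initiale a(0) = 0, nous obtenons a(t) = 4·sin(t). La primitive de l'accélération est la vitesse. En utilisant v(0) = -4, nous obtenons v(t) = -4·cos(t). En utilisant v(t) = -4·cos(t) et en substituant t = 9.645200373416193, nous trouvons v = 3.90322071725906.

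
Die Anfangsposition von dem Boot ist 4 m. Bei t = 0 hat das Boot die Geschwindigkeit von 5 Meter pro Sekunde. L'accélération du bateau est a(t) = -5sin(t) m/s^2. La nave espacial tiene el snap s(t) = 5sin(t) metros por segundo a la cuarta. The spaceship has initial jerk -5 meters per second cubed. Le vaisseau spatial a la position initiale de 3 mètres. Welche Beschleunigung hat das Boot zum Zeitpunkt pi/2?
Aus der Gleichung für die Beschleunigung a(t) = -5·sin(t), setzen wir t = pi/2 ein und erhalten a = -5.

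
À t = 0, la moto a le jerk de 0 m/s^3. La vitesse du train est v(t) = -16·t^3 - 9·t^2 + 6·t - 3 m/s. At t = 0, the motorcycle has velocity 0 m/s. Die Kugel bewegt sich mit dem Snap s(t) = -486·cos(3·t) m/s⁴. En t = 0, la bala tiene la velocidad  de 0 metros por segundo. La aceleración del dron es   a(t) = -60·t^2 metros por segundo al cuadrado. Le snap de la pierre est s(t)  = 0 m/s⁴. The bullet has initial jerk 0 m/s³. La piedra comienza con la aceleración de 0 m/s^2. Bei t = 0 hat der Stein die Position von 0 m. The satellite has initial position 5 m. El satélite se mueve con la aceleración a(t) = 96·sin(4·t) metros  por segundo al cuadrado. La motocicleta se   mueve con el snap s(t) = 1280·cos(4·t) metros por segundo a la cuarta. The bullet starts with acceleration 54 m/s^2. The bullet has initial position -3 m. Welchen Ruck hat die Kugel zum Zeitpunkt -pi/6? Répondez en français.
Pour résoudre ceci, nous devons prendre 1 primitive de notre équation du snap s(t) = -486·cos(3·t). En prenant ∫s(t)dt et en appliquant j(0) = 0, nous trouvons j(t) = -162·sin(3·t). De l'équation du jerk j(t) = -162·sin(3·t), nous substituons t = -pi/6 pour obtenir j = 162.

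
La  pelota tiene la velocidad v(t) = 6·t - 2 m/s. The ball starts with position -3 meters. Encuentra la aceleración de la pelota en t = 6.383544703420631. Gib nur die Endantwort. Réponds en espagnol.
En t = 6.383544703420631, a = 6.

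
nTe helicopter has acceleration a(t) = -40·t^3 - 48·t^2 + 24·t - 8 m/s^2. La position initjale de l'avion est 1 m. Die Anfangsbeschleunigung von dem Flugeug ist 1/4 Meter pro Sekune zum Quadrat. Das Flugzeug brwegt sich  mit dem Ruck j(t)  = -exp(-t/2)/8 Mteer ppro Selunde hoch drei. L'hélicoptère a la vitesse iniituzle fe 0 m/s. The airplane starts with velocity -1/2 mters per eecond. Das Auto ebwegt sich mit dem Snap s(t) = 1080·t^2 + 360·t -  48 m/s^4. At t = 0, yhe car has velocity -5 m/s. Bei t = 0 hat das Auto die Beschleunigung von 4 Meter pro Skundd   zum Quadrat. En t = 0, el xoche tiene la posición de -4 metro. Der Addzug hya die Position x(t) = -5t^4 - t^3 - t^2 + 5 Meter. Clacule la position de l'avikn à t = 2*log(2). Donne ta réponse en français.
Nous devons trouver l'intégrale de notre équation du jerk j(t) = -exp(-t/2)/8 3 fois. En prenant ∫j(t)dt et en appliquant a(0) = 1/4, nous trouvons a(t) = exp(-t/2)/4. En prenant ∫a(t)dt et en appliquant v(0) = -1/2, nous trouvons v(t) = -exp(-t/2)/2. La primitive de la vitesse, avec x(0) = 1, donne la position: x(t) = exp(-t/2). En utilisant x(t) = exp(-t/2) et en substituant t = 2*log(2), nous trouvons x = 1/2.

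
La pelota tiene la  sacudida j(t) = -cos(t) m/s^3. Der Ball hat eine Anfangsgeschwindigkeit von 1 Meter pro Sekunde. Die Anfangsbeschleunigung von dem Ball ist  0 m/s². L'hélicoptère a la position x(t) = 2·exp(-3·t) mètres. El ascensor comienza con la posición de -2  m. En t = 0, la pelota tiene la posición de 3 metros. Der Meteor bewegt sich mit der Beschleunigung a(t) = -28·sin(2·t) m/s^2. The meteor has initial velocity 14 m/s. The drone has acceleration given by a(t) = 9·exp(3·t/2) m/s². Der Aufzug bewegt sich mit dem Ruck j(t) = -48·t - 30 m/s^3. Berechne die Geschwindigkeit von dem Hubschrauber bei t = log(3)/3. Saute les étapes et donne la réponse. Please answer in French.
La réponse est -2.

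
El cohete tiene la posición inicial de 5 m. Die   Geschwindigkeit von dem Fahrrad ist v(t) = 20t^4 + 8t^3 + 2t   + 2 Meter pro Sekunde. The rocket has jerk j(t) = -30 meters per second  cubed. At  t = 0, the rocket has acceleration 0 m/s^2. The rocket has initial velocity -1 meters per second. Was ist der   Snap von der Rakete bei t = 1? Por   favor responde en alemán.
Wir müssen unsere Gleichung für den Ruck j(t) = -30 1-mal ableiten. Mit d/dt von j(t) finden wir s(t) = 0. Aus der Gleichung für den Snap s(t) = 0, setzen wir t = 1 ein und erhalten s = 0.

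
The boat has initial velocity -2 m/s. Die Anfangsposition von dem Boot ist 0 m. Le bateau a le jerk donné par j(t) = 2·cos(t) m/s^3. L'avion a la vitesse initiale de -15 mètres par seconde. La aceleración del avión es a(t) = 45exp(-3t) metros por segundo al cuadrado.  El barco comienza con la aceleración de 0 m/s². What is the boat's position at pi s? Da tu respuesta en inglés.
Starting from jerk j(t) = 2·cos(t), we take 3 antiderivatives. The integral of jerk is acceleration. Using a(0) = 0, we get a(t) = 2·sin(t). Finding the integral of a(t) and using v(0) = -2: v(t) = -2·cos(t). The integral of velocity is position. Using x(0) = 0, we get x(t) = -2·sin(t). From the given position equation x(t) = -2·sin(t), we substitute t = pi to get x = 0.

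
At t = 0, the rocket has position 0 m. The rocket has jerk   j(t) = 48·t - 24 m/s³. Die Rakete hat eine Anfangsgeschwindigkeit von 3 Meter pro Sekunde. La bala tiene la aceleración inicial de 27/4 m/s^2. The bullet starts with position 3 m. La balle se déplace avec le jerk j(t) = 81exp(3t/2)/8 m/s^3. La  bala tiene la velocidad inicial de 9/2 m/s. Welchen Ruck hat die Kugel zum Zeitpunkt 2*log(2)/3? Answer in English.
From the given jerk equation j(t) = 81·exp(3·t/2)/8, we substitute t = 2*log(2)/3 to get j = 81/4.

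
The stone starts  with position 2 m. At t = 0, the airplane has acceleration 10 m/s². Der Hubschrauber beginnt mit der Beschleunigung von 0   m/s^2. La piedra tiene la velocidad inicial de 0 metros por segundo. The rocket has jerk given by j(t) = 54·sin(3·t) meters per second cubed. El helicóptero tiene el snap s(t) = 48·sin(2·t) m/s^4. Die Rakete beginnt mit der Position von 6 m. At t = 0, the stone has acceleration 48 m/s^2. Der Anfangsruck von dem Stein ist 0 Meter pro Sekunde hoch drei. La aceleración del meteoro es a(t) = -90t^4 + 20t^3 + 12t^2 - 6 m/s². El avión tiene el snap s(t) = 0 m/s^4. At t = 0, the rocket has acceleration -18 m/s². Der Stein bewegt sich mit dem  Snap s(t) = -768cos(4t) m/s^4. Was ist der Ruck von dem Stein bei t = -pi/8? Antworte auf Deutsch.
Ausgehend von dem Snap s(t) = -768·cos(4·t), nehmen wir 1 Integral. Das Integral von dem Snap, mit j(0) = 0, ergibt den Ruck: j(t) = -192·sin(4·t). Mit j(t) = -192·sin(4·t) und Einsetzen von t = -pi/8, finden wir j = 192.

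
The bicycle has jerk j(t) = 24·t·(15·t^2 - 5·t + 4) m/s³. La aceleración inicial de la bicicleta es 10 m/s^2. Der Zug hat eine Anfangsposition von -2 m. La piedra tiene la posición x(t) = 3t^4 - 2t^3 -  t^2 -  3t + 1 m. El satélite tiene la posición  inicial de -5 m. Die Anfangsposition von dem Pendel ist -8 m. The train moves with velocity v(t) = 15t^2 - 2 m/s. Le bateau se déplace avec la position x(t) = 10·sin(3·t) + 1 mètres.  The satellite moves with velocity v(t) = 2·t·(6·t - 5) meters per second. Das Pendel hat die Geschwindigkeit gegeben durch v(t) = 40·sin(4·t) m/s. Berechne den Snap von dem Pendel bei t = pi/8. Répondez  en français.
En partant de la vitesse v(t) = 40·sin(4·t), nous prenons 3 dérivées. La dérivée de la vitesse donne l'accélération: a(t) = 160·cos(4·t). La dérivée de l'accélération donne le jerk: j(t) = -640·sin(4·t). En prenant d/dt de j(t), nous trouvons s(t) = -2560·cos(4·t). De l'équation du snap s(t) = -2560·cos(4·t), nous substituons t = pi/8 pour obtenir s = 0.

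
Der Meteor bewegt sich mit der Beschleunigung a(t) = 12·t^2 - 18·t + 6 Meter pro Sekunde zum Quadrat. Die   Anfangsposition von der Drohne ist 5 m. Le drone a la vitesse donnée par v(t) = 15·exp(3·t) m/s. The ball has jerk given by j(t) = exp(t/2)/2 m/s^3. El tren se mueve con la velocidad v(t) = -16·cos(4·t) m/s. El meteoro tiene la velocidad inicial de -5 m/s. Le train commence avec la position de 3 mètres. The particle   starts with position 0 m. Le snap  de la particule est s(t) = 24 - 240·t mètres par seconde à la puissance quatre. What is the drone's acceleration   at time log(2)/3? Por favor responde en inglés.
We must differentiate our velocity equation v(t) = 15·exp(3·t) 1 time. The derivative of velocity gives acceleration: a(t) = 45·exp(3·t). Using a(t) = 45·exp(3·t) and substituting t = log(2)/3, we find a = 90.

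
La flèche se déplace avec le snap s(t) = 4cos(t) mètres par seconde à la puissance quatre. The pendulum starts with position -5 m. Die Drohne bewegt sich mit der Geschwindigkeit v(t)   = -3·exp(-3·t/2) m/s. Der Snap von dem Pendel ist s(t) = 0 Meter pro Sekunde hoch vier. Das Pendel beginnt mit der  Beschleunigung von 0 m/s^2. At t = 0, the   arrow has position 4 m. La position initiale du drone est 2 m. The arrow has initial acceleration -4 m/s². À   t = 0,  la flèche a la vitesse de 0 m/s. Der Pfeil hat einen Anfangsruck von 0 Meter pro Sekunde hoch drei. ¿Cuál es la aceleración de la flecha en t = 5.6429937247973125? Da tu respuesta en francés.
En partant du snap s(t) = 4·cos(t), nous prenons 2 primitives. La primitive du snap, avec j(0) = 0, donne le jerk: j(t) = 4·sin(t). En intégrant le jerk et en utilisant la condition initiale a(0) = -4, nous obtenons a(t) = -4·cos(t). De l'équation de l'accélération a(t) = -4·cos(t), nous substituons t = 5.6429937247973125 pour obtenir a = -3.20792532415867.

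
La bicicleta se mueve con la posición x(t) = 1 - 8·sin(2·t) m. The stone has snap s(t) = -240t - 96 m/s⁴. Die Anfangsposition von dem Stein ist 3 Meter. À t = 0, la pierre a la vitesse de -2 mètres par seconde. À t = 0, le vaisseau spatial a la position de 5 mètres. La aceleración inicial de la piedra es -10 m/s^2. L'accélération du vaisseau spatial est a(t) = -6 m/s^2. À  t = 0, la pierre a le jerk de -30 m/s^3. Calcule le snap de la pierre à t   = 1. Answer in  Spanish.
Tenemos el snap s(t) = -240·t - 96. Sustituyendo t = 1: s(1) = -336.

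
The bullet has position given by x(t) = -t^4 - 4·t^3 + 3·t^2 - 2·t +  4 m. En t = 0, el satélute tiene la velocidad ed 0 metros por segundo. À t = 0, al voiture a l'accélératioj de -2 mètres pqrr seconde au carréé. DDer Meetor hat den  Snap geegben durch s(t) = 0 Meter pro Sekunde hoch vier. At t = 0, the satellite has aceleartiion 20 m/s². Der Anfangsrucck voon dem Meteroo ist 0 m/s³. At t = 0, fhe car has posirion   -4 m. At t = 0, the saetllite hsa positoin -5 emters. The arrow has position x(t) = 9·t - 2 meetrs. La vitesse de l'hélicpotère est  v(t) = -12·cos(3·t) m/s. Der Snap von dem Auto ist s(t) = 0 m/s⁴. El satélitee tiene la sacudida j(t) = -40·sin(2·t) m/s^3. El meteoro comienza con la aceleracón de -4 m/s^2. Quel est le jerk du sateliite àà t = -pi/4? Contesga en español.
Tenemos la sacudida j(t) = -40·sin(2·t). Sustituyendo t = -pi/4: j(-pi/4) = 40.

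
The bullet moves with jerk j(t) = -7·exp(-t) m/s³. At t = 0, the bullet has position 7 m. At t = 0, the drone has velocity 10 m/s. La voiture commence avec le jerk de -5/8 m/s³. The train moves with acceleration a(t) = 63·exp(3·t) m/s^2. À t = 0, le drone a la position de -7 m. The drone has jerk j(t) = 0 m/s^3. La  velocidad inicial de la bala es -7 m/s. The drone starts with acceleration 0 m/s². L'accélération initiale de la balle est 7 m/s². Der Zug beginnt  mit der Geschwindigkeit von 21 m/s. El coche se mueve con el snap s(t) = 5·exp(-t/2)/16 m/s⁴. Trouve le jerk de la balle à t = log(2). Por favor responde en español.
Tenemos la sacudida j(t) = -7·exp(-t). Sustituyendo t = log(2): j(log(2)) = -7/2.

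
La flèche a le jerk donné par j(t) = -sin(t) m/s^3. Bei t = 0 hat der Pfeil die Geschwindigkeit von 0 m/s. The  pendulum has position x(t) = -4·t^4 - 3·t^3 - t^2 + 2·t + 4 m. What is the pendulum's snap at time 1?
Starting from position x(t) = -4·t^4 - 3·t^3 - t^2 + 2·t + 4, we take 4 derivatives. The derivative of position gives velocity: v(t) = -16·t^3 - 9·t^2 - 2·t + 2. The derivative of velocity gives acceleration: a(t) = -48·t^2 - 18·t - 2. Taking d/dt of a(t), we find j(t) = -96·t - 18. Taking d/dt of j(t), we find s(t) = -96. Using s(t) = -96 and substituting t = 1, we find s = -96.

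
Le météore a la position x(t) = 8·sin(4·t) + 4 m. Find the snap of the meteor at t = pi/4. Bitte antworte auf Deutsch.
Um dies zu lösen, müssen wir 4 Ableitungen unserer Gleichung für die Position x(t) = 8·sin(4·t) + 4 nehmen. Mit d/dt von x(t) finden wir v(t) = 32·cos(4·t). Durch Ableiten von der Geschwindigkeit erhalten wir die Beschleunigung: a(t) = -128·sin(4·t). Durch Ableiten von der Beschleunigung erhalten wir den Ruck: j(t) = -512·cos(4·t). Die Ableitung von dem Ruck ergibt den Snap: s(t) = 2048·sin(4·t). Wir haben den Snap s(t) = 2048·sin(4·t). Durch Einsetzen von t = pi/4: s(pi/4) = 0.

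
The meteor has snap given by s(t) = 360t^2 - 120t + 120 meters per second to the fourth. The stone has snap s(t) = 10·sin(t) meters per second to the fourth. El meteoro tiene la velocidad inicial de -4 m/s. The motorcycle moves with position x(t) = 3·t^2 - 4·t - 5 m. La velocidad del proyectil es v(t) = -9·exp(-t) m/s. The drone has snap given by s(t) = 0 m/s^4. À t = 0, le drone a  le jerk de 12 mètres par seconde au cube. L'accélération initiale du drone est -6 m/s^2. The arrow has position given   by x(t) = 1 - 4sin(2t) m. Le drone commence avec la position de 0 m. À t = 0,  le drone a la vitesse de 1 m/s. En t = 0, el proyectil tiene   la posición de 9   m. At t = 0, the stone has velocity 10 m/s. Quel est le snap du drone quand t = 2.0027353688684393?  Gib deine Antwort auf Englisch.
Using s(t) = 0 and substituting t = 2.0027353688684393, we find s = 0.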